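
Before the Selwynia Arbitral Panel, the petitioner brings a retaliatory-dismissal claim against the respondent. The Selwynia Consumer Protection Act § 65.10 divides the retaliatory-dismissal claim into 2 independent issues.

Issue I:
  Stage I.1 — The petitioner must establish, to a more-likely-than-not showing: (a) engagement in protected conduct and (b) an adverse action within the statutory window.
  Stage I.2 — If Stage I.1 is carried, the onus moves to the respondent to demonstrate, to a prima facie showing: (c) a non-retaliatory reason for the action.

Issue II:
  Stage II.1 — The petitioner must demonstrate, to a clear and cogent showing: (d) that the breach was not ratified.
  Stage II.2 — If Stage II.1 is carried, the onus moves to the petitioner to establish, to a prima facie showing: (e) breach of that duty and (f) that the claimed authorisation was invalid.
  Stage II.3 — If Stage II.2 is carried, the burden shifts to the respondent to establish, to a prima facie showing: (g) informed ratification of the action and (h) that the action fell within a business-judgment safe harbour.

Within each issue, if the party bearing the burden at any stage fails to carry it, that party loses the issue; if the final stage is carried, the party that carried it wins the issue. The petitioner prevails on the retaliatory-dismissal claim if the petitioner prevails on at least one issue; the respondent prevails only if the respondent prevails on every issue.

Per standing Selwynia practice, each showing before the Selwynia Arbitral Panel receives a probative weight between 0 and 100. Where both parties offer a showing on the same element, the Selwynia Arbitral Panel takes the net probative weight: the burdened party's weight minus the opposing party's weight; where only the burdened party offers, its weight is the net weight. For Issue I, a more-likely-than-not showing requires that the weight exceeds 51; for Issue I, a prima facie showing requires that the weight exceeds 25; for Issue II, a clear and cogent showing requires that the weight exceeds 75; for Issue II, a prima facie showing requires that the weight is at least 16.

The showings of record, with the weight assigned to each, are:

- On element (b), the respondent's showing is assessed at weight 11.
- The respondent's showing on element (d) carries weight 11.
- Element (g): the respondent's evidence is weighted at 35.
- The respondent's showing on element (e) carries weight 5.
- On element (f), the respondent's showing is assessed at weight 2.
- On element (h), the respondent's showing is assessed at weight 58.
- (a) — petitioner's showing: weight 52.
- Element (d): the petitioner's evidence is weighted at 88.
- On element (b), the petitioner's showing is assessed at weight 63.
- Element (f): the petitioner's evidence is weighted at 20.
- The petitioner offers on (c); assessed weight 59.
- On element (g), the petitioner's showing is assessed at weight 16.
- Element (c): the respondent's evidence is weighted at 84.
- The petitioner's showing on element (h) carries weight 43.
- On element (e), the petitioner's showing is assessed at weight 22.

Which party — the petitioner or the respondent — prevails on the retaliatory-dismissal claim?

— Issue I —
Stage I.1 — burden on petitioner; standard: a more-likely-than-not showing (weight exceeds 51).
    (a): 52 > 51 [met]
    (b): 63 − 11 = 52 > 51 [met]
  All elements met. The burden passes to the respondent.
Stage I.2 — burden on respondent; standard: a prima facie showing (weight exceeds 25).
    (c): 84 − 59 = 25 ≤ 25 [not met]
  Not every element is met, so the respondent fails to carry Stage I.2.
The petitioner prevails on this issue.
— Issue II —
Stage II.1 (petitioner, a clear and cogent showing, weight exceeds 75): (d) net 88−11=77 > 75 — meets.
  All elements met. The petitioner retains the burden for Stage II.2.
Stage II.2 (petitioner, a prima facie showing, weight is at least 16): (e) net 22−5=17 ≥ 16 — meets; (f) net 20−2=18 ≥ 16 — meets.
  Stage II.2 is satisfied; the onus moves to the respondent.
Stage II.3 (respondent, a prima facie showing, weight is at least 16): (g) net 35−16=19 ≥ 16 — meets; (h) net 58−43=15 < 16 — fails.
  Stage II.3 not carried; the respondent fails its burden.
So the petitioner prevails on this issue.
Per-issue: Issue I → petitioner; Issue II → petitioner. The petitioner must prevail on at least one issue; overall, the petitioner prevails.

petitioner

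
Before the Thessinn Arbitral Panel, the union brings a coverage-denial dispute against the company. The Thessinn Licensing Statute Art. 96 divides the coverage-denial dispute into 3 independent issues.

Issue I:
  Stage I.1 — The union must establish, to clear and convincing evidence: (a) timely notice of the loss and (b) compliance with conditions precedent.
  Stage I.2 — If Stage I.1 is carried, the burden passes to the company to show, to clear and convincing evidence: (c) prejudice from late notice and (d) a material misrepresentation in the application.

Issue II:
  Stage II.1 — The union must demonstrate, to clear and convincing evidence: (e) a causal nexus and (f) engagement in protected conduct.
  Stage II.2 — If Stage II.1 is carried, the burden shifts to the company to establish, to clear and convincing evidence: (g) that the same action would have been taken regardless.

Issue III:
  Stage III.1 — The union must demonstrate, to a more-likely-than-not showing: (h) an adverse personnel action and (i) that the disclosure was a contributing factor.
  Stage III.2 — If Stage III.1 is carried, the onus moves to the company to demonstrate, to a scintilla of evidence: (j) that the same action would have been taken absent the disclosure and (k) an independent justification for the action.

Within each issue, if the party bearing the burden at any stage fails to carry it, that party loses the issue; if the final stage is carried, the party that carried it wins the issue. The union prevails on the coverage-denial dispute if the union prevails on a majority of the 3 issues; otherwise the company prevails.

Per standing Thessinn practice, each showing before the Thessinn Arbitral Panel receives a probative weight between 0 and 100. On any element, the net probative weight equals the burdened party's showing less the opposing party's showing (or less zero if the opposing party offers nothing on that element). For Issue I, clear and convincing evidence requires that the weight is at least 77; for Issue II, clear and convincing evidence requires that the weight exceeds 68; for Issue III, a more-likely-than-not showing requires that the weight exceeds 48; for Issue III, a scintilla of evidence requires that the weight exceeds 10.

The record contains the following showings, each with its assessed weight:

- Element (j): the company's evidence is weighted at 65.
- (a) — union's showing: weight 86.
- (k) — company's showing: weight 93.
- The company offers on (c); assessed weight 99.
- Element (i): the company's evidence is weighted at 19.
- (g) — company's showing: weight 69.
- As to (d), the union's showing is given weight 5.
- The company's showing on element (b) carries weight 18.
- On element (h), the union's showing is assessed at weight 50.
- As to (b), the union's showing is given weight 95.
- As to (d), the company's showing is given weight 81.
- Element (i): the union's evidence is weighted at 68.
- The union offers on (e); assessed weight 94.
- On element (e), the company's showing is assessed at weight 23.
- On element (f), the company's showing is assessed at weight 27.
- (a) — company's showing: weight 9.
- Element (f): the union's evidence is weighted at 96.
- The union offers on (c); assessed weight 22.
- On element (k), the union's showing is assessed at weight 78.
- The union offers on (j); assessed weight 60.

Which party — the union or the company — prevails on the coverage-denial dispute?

union

— Issue I —
Stage I.1 — burden on union; standard: clear and convincing evidence (weight is at least 77).
    (a): 86 − 9 = 77 ≥ 77 [met]
    (b): 95 − 18 = 77 ≥ 77 [met]
  Stage I.1 is satisfied; the onus moves to the company.
Stage I.2 — burden on company; standard: clear and convincing evidence (weight is at least 77).
    (c): 99 − 22 = 77 ≥ 77 [met]
    (d): 81 − 5 = 76 < 77 [not met]
  Stage I.2 not carried; the company fails its burden.
So the union prevails on this issue.
— Issue II —
At Stage II.1 the union must meet clear and convincing evidence (weight exceeds 68): on (e) the weight is 94 less the opposing 23 gives net 71, > 68, so (e) meets the standard; on (f) the weight is 96 less the opposing 27 gives net 69, which does exceed 68, so (f) meets the standard.
  The union carries Stage II.1; the company now bears the burden.
At Stage II.2 the company must meet clear and convincing evidence (weight exceeds 68): on (g) the weight is 69, which does exceed 68, so (g) meets the standard.
  All elements met at the final stage.
With every stage satisfied, the company prevails on this issue.
— Issue III —
At Stage III.1 the union must meet a more-likely-than-not showing (weight exceeds 48): on (h) the weight is 50, > 48, so (h) meets the standard; on (i) the weight is 68 less the opposing 19 gives net 49, which does exceed 48, so (i) meets the standard.
  Stage III.1 is satisfied; the onus moves to the company.
At Stage III.2 the company must meet a scintilla of evidence (weight exceeds 10): on (j) the weight is 65 less the opposing 60 gives net 5, ≤ 10, so (j) does not meet the standard; on (k) the weight is 93 less the opposing 78 gives net 15, which does exceed 10, so (k) meets the standard.
  Not every element is met, so the company fails to carry Stage III.2.
So the union prevails on this issue.
Per-issue: Issue I → union; Issue II → company; Issue III → union. The union must prevail on a majority of issues; overall, the union prevails.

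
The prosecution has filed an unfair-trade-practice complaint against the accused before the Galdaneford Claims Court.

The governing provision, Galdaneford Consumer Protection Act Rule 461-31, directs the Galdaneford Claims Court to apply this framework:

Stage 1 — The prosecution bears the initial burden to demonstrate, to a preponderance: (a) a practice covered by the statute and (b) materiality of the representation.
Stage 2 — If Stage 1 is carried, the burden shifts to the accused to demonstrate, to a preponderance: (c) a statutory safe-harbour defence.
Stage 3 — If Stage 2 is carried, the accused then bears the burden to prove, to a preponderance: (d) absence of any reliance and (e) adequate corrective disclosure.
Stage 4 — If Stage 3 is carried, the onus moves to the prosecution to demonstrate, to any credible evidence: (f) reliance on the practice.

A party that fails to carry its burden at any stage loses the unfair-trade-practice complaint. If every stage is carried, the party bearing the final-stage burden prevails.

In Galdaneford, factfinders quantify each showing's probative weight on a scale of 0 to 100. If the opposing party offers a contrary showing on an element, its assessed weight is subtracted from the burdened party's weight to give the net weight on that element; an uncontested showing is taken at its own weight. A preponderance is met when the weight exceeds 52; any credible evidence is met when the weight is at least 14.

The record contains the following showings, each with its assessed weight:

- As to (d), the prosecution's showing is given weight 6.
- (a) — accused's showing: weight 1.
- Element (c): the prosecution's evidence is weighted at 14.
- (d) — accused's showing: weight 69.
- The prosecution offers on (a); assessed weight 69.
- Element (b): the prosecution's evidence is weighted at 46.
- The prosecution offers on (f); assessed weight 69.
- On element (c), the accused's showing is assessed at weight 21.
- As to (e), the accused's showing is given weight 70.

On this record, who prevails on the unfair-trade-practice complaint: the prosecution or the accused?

Stage 1 — burden on prosecution; standard: a preponderance (weight exceeds 52).
    (a): 69 − 1 = 68 > 52 [met]
    (b): 46 ≤ 52 [not met]
  Stage 1 not carried; the prosecution fails its burden.
The accused prevails.

accused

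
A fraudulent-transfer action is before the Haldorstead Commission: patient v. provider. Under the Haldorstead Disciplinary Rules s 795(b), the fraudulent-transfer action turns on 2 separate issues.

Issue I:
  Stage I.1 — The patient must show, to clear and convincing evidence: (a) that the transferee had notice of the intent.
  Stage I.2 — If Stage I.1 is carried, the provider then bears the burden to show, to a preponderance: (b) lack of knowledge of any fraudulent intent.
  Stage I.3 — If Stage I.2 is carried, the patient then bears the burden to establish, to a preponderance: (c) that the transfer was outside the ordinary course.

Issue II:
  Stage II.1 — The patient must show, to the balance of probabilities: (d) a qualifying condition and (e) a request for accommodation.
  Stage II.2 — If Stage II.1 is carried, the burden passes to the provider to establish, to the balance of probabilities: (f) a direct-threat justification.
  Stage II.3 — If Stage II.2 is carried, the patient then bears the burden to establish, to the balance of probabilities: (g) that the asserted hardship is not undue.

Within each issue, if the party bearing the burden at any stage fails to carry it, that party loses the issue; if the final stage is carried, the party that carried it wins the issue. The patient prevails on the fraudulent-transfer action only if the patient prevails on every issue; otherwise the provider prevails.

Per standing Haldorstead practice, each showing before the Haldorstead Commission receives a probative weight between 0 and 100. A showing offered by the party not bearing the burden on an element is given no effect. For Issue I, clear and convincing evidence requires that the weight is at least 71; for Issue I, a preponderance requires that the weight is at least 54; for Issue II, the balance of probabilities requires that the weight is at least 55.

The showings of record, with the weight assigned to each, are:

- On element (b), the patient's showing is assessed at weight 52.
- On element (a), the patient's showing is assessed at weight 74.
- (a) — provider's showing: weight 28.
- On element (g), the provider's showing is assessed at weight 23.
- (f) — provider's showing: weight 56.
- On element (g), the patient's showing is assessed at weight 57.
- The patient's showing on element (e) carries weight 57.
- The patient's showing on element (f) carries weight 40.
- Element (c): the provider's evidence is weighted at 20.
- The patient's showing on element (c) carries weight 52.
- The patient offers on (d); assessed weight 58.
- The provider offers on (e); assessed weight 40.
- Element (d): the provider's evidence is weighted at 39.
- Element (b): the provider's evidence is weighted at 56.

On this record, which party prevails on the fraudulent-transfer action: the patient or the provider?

provider

— Issue I —
Stage I.1 (patient, clear and convincing evidence, weight is at least 71): (a) 74 (provider's 28 disregarded) ≥ 71 — meets.
  All elements met. The burden passes to the provider.
Stage I.2 (provider, a preponderance, weight is at least 54): (b) 56 (patient's 52 disregarded) ≥ 54 — meets.
  Stage I.2 carried; the burden shifts to the patient.
Stage I.3 (patient, a preponderance, weight is at least 54): (c) 52 (provider's 20 disregarded) < 54 — fails.
  Not every element is met, so the patient fails to carry Stage I.3.
The analysis ends at Stage I.3; the provider prevails on this issue.
— Issue II —
Stage II.1 — burden on patient; standard: the balance of probabilities (weight is at least 55).
    (d): 58 (provider's 39 disregarded) ≥ 55 [met]
    (e): 57 (provider's 40 disregarded) ≥ 55 [met]
  Stage II.1 is satisfied; the onus moves to the provider.
Stage II.2 — burden on provider; standard: the balance of probabilities (weight is at least 55).
    (f): 56 (patient's 40 disregarded) ≥ 55 [met]
  The provider carries Stage II.2; the patient now bears the burden.
Stage II.3 — burden on patient; standard: the balance of probabilities (weight is at least 55).
    (g): 57 (provider's 23 disregarded) ≥ 55 [met]
  The patient carries the last stage.
All stages carried — the patient prevails on this issue.
Per-issue: Issue I → provider; Issue II → patient. The patient must prevail on every issue; overall, the provider prevails.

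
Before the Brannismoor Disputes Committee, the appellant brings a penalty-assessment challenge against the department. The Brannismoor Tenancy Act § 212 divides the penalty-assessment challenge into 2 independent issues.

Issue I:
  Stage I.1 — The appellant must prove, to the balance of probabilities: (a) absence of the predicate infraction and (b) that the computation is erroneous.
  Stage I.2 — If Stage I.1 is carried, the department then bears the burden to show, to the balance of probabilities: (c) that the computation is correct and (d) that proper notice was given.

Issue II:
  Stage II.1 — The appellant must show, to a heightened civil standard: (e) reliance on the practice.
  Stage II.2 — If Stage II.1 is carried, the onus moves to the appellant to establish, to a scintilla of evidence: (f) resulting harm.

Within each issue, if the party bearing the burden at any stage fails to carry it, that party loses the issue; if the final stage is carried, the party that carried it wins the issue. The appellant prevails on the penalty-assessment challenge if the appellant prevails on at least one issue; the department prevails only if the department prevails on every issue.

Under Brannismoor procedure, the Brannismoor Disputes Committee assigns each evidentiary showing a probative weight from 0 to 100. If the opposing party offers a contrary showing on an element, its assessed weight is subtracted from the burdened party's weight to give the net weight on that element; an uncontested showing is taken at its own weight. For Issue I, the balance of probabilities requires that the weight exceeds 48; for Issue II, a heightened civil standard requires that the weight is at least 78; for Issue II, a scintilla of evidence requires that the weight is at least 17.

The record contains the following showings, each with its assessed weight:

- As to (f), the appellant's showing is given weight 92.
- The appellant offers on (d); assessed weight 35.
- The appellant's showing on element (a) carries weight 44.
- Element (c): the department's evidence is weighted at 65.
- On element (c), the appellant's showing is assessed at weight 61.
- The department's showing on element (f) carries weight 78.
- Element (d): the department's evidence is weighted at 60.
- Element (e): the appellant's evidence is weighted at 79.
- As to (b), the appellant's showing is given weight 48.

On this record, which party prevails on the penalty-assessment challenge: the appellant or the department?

department

— Issue I —
Stage I.1 — burden on appellant; standard: the balance of probabilities (weight exceeds 48).
    (a): 44 ≤ 48 [not met]
    (b): 48 ≤ 48 [not met]
  Not every element is met, so the appellant fails to carry Stage I.1.
The analysis ends at Stage I.1; the department prevails on this issue.
— Issue II —
At Stage II.1 the appellant must meet a heightened civil standard (weight is at least 78): on (e) the weight is 79, which does reach 78, so (e) meets the standard.
  Stage II.1 carried; the burden remains with the appellant.
At Stage II.2 the appellant must meet a scintilla of evidence (weight is at least 17): on (f) the weight is 92 less the opposing 78 gives net 14, < 17, so (f) does not meet the standard.
  Stage II.2 not carried; the appellant fails its burden.
So the department prevails on this issue.
Per-issue: Issue I → department; Issue II → department. The appellant must prevail on at least one issue; overall, the department prevails.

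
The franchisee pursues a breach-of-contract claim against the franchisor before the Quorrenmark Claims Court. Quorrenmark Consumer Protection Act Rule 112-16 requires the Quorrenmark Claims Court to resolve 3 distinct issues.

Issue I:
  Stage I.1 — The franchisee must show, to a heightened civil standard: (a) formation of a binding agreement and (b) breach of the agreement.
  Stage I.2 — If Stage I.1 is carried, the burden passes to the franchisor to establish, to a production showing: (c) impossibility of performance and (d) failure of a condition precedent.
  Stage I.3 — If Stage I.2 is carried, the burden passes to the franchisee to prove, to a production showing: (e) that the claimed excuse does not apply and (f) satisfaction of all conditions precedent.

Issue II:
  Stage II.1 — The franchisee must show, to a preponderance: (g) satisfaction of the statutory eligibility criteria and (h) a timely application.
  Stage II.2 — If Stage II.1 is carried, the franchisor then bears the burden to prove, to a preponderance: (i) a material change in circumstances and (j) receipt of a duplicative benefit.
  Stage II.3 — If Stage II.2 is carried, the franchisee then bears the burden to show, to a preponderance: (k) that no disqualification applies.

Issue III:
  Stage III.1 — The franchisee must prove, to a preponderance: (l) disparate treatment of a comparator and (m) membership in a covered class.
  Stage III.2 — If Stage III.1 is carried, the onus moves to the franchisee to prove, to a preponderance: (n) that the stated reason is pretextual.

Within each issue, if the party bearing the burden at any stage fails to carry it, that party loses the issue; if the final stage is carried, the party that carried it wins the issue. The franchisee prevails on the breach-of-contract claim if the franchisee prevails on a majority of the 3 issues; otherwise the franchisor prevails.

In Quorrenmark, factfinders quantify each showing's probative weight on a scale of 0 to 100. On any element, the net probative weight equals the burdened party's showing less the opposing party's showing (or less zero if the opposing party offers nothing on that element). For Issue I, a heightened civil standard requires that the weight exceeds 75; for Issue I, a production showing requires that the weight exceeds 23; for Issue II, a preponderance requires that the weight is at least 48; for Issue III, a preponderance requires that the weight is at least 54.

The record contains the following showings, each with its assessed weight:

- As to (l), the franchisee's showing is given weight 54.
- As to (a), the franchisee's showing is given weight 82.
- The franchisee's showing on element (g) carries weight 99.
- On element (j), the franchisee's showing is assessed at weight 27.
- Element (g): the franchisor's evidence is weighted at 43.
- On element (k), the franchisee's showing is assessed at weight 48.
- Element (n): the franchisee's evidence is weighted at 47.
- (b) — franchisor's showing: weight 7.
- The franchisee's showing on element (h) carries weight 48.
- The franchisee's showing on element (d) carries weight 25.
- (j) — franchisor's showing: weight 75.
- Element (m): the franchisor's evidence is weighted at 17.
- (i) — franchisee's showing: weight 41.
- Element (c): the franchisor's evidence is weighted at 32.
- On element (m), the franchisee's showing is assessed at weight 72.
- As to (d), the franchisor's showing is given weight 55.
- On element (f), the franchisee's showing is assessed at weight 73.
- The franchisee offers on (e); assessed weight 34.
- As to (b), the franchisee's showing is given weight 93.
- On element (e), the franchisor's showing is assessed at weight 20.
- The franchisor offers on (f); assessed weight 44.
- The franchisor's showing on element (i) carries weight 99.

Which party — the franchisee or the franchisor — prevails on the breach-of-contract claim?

franchisor

— Issue I —
Stage I.1 (franchisee, a heightened civil standard, weight exceeds 75): (a) 82 > 75 — meets; (b) net 93−7=86 > 75 — meets.
  All elements met. The burden passes to the franchisor.
Stage I.2 (franchisor, a production showing, weight exceeds 23): (c) 32 > 23 — meets; (d) net 55−25=30 > 23 — meets.
  Stage I.2 is satisfied; the onus moves to the franchisee.
Stage I.3 (franchisee, a production showing, weight exceeds 23): (e) net 34−20=14 ≤ 23 — fails; (f) net 73−44=29 > 23 — meets.
  The franchisee does not carry Stage I.3.
The franchisor prevails on this issue.
— Issue II —
Stage II.1 — burden on franchisee; standard: a preponderance (weight is at least 48).
    (g): 99 − 43 = 56 ≥ 48 [met]
    (h): 48 ≥ 48 [met]
  All elements met. The burden passes to the franchisor.
Stage II.2 — burden on franchisor; standard: a preponderance (weight is at least 48).
    (i): 99 − 41 = 58 ≥ 48 [met]
    (j): 75 − 27 = 48 ≥ 48 [met]
  Stage II.2 is satisfied; the onus moves to the franchisee.
Stage II.3 — burden on franchisee; standard: a preponderance (weight is at least 48).
    (k): 48 ≥ 48 [met]
  Stage II.3 carried; the final stage is satisfied.
With every stage satisfied, the franchisee prevails on this issue.
— Issue III —
At Stage III.1 the franchisee must meet a preponderance (weight is at least 54): on (l) the weight is 54, ≥ 54, so (l) meets the standard; on (m) the weight is 72 less the opposing 17 gives net 55, ≥ 54, so (m) meets the standard.
  All elements met. The franchisee retains the burden for Stage III.2.
At Stage III.2 the franchisee must meet a preponderance (weight is at least 54): on (n) the weight is 47, which does not reach 54, so (n) does not meet the standard.
  The franchisee does not carry Stage III.2.
So the franchisor prevails on this issue.
Per-issue: Issue I → franchisor; Issue II → franchisee; Issue III → franchisor. The franchisee must prevail on a majority of issues; overall, the franchisor prevails.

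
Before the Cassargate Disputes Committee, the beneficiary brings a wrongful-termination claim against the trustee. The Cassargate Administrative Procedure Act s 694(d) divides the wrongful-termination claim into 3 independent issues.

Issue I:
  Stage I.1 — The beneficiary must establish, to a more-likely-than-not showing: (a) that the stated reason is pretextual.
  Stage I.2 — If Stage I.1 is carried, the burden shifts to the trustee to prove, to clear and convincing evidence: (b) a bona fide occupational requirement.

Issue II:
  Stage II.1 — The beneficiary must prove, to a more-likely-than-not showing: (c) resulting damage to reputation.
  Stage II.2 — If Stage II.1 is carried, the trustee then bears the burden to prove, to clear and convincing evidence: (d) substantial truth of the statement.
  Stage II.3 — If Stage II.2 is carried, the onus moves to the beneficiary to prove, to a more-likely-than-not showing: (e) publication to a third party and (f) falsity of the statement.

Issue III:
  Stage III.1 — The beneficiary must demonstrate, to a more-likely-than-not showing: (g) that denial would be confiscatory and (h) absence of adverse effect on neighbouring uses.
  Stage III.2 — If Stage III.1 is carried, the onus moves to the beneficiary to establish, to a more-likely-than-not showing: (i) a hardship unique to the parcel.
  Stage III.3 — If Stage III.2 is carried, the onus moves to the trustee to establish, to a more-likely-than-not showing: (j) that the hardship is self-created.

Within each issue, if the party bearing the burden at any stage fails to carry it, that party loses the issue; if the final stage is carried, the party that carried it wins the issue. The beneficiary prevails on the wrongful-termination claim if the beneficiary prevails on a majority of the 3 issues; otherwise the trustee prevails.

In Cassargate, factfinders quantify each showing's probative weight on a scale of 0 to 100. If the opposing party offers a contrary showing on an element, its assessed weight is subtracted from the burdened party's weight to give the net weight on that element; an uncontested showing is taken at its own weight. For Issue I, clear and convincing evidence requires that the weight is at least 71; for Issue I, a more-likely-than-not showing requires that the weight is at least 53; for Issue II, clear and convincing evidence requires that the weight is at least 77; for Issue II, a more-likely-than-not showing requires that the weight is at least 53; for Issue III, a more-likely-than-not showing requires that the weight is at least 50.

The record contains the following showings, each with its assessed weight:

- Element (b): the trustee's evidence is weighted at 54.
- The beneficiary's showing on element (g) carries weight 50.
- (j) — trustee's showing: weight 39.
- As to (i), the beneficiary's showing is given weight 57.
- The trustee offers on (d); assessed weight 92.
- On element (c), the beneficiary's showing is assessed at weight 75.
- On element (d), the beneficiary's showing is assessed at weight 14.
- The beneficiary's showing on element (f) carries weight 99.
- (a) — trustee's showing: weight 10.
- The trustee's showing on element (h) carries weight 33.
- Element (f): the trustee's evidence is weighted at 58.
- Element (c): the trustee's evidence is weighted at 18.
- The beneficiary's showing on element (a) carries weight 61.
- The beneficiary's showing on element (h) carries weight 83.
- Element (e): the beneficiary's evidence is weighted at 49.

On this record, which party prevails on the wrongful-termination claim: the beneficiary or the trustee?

— Issue I —
Stage I.1 (beneficiary, a more-likely-than-not showing, weight is at least 53): (a) net 61−10=51 < 53 — fails.
  The beneficiary does not carry Stage I.1.
The analysis ends at Stage I.1; the trustee prevails on this issue.
— Issue II —
Stage II.1 — burden on beneficiary; standard: a more-likely-than-not showing (weight is at least 53).
    (c): 75 − 18 = 57 ≥ 53 [met]
  Stage II.1 carried; the burden shifts to the trustee.
Stage II.2 — burden on trustee; standard: clear and convincing evidence (weight is at least 77).
    (d): 92 − 14 = 78 ≥ 77 [met]
  Stage II.2 carried; the burden shifts to the beneficiary.
Stage II.3 — burden on beneficiary; standard: a more-likely-than-not showing (weight is at least 53).
    (e): 49 < 53 [not met]
    (f): 99 − 58 = 41 < 53 [not met]
  The beneficiary does not carry Stage II.3.
The trustee prevails on this issue.
— Issue III —
At Stage III.1 the beneficiary must meet a more-likely-than-not showing (weight is at least 50): on (g) the weight is 50, which does reach 50, so (g) meets the standard; on (h) the weight is 83 less the opposing 33 gives net 50, which does reach 50, so (h) meets the standard.
  Stage III.1 is satisfied; the beneficiary continues to bear the burden.
At Stage III.2 the beneficiary must meet a more-likely-than-not showing (weight is at least 50): on (i) the weight is 57, ≥ 50, so (i) meets the standard.
  Stage III.2 carried; the burden shifts to the trustee.
At Stage III.3 the trustee must meet a more-likely-than-not showing (weight is at least 50): on (j) the weight is 39, which does not reach 50, so (j) does not meet the standard.
  The trustee does not carry Stage III.3.
The analysis ends at Stage III.3; the beneficiary prevails on this issue.
Per-issue: Issue I → trustee; Issue II → trustee; Issue III → beneficiary. The beneficiary must prevail on a majority of issues; overall, the trustee prevails.

trustee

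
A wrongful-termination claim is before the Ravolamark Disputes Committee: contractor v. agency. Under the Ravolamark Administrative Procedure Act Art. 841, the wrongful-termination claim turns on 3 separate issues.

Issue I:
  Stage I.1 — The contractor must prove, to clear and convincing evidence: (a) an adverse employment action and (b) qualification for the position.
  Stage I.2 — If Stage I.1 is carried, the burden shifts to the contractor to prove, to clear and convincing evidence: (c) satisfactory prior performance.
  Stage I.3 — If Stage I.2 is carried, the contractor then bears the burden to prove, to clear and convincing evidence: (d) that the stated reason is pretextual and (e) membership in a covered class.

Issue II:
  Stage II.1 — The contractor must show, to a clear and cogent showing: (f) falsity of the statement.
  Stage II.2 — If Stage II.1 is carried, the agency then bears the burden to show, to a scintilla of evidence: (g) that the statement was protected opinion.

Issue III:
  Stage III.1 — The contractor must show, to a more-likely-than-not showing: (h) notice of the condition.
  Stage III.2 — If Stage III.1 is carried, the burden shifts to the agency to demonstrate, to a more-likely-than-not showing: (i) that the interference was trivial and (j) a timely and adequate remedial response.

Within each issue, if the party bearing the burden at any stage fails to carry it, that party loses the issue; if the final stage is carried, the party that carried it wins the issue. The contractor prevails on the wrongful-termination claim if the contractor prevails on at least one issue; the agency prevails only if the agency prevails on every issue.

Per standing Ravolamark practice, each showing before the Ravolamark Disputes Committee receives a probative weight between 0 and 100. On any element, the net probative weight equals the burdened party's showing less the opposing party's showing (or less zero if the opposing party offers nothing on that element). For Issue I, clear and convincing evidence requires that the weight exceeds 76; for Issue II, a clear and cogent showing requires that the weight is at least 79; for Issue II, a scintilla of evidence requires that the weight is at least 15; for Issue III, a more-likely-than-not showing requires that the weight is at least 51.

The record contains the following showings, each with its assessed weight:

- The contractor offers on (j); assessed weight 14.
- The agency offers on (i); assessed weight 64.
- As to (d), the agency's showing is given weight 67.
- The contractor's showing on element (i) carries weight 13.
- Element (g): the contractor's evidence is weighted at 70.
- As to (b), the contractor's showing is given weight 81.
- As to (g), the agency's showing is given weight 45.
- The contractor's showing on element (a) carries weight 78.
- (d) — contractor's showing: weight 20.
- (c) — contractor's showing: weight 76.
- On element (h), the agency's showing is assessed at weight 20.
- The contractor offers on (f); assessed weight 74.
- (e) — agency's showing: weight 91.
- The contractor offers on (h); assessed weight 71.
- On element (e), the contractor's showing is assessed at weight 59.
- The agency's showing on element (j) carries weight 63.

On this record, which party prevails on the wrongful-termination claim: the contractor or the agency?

contractor

— Issue I —
At Stage I.1 the contractor must meet clear and convincing evidence (weight exceeds 76): on (a) the weight is 78, > 76, so (a) meets the standard; on (b) the weight is 81, which does exceed 76, so (b) meets the standard.
  All elements met. The contractor retains the burden for Stage I.2.
At Stage I.2 the contractor must meet clear and convincing evidence (weight exceeds 76): on (c) the weight is 76, ≤ 76, so (c) does not meet the standard.
  Stage I.2 not carried; the contractor fails its burden.
So the agency prevails on this issue.
— Issue II —
Stage II.1 — burden on contractor; standard: a clear and cogent showing (weight is at least 79).
    (f): 74 < 79 [not met]
  Stage II.1 not carried; the contractor fails its burden.
So the agency prevails on this issue.
— Issue III —
Stage III.1 (contractor, a more-likely-than-not showing, weight is at least 51): (h) net 71−20=51 ≥ 51 — meets.
  Stage III.1 carried; the burden shifts to the agency.
Stage III.2 (agency, a more-likely-than-not showing, weight is at least 51): (i) net 64−13=51 ≥ 51 — meets; (j) net 63−14=49 < 51 — fails.
  The agency does not carry Stage III.2.
The analysis ends at Stage III.2; the contractor prevails on this issue.
Per-issue: Issue I → agency; Issue II → agency; Issue III → contractor. The contractor must prevail on at least one issue; overall, the contractor prevails.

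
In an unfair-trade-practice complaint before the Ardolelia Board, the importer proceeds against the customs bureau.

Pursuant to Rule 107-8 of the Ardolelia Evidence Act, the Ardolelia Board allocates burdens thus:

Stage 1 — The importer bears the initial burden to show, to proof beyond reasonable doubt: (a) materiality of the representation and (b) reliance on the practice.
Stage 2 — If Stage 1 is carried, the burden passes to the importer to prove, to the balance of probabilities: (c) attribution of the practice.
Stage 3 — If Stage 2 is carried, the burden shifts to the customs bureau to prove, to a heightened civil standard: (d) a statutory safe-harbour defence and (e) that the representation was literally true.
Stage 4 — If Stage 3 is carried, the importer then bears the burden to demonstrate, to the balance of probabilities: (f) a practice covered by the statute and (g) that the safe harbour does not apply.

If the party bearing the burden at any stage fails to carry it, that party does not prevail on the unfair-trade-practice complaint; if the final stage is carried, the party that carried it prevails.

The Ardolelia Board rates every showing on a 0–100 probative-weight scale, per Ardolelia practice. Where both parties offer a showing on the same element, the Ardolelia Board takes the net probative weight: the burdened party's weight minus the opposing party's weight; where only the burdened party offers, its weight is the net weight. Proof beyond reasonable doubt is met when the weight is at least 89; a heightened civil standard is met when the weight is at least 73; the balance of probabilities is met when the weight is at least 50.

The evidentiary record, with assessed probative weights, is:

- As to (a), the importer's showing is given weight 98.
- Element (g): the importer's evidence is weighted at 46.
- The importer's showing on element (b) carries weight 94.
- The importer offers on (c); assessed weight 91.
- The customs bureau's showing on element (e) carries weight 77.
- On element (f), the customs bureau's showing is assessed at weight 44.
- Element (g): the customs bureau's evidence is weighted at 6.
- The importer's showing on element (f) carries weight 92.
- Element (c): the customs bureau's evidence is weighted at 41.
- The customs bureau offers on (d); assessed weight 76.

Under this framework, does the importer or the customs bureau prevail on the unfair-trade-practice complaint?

Stage 1 — burden on importer; standard: proof beyond reasonable doubt (weight is at least 89).
    (a): 98 ≥ 89 [met]
    (b): 94 ≥ 89 [met]
  Stage 1 carried; the burden remains with the importer.
Stage 2 — burden on importer; standard: the balance of probabilities (weight is at least 50).
    (c): 91 − 41 = 50 ≥ 50 [met]
  The importer carries Stage 2; the customs bureau now bears the burden.
Stage 3 — burden on customs bureau; standard: a heightened civil standard (weight is at least 73).
    (d): 76 ≥ 73 [met]
    (e): 77 ≥ 73 [met]
  All elements met. The burden passes to the importer.
Stage 4 — burden on importer; standard: the balance of probabilities (weight is at least 50).
    (f): 92 − 44 = 48 < 50 [not met]
    (g): 46 − 6 = 40 < 50 [not met]
  The importer does not carry Stage 4.
The customs bureau prevails.

customs bureau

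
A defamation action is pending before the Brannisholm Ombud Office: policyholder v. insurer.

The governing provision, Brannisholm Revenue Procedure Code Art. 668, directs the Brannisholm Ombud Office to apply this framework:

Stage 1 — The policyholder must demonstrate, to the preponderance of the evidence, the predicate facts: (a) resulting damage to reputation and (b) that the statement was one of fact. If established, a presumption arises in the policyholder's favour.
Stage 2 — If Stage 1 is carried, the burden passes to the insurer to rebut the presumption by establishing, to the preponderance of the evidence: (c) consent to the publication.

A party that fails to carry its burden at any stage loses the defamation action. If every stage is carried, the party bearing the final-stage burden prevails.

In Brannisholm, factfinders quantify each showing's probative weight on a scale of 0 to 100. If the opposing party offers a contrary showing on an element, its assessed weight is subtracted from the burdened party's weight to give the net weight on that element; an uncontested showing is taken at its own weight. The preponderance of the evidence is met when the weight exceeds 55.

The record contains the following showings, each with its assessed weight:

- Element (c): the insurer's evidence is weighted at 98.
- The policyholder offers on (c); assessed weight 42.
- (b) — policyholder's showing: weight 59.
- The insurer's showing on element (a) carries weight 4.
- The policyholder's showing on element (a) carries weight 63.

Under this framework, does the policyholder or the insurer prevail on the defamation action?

insurer

At Stage 1 the policyholder must meet the preponderance of the evidence (weight exceeds 55): on (a) the weight is 63 less the opposing 4 gives net 59, which does exceed 55, so (a) meets the standard; on (b) the weight is 59, > 55, so (b) meets the standard.
  Stage 1 is satisfied; the onus moves to the insurer.
At Stage 2 the insurer must meet the preponderance of the evidence (weight exceeds 55): on (c) the weight is 98 less the opposing 42 gives net 56, which does exceed 55, so (c) meets the standard.
  The insurer carries the last stage.
Every stage carried; the insurer prevails.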